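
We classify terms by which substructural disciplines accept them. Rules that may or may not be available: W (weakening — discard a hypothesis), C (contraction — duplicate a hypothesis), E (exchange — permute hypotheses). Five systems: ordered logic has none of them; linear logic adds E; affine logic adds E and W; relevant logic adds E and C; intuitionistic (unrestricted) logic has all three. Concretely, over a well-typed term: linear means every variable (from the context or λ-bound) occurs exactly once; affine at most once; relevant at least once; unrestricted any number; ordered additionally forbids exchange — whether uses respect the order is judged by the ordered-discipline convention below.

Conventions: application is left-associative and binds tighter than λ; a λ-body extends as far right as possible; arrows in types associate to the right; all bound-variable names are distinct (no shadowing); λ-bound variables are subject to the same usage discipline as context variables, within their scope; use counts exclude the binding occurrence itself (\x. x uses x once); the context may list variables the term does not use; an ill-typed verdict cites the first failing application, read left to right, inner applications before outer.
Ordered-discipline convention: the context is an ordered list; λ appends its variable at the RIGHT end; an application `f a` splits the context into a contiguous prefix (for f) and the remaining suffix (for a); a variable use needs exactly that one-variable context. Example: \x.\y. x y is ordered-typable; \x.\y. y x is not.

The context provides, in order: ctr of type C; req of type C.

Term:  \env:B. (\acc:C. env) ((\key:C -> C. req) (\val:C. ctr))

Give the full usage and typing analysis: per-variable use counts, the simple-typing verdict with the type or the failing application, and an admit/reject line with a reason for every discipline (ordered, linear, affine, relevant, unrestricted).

usage: ctr: 1×; req: 1×; env [bound]: 1×; acc [bound]: 0×; key [bound]: 0×; val [bound]: 0×
order of uses: env, req, ctr
typing: ✓ — B -> B
ordered: ✗ — acc, key, val left unused
linear: ✗ — acc, key, val left unused
affine: ✓ — at most one use each (ctr, req, env, acc, key, val)
relevant: ✗ — acc, key, val left unused
unrestricted: ✓ — simply typable at B -> B; W, C, E all held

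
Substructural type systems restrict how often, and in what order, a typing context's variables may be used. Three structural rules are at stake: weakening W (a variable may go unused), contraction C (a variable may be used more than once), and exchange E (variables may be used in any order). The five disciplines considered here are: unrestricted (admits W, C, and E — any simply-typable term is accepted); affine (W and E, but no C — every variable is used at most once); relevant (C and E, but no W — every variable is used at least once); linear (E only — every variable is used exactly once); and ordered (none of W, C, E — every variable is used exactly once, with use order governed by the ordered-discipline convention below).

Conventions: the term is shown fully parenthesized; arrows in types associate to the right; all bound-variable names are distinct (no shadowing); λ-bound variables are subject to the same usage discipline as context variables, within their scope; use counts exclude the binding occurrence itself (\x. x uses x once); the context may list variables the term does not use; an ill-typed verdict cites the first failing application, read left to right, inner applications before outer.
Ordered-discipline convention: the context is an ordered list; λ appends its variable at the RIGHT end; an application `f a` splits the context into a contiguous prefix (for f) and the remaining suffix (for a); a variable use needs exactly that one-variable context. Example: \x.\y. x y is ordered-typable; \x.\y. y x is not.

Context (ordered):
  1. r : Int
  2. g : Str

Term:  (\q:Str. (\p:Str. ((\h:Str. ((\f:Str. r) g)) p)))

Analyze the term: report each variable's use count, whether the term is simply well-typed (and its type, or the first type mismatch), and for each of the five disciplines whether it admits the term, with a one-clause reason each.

counts: r=1, g=1, q [bound]=0, p [bound]=1, h [bound]=0, f [bound]=0
use order (left to right): r, g, p
typing: the term checks, with type Str -> Str -> Int
ordered: ✗, q, h, f never used (weakening)
linear: ✗, q, h, f never used (weakening)
affine: ✓, at most one use each (r, g, q, p, h, f)
relevant: ✗, q, h, f never used (weakening)
unrestricted: ✓, well-typed at Str -> Str -> Int; no restrictions here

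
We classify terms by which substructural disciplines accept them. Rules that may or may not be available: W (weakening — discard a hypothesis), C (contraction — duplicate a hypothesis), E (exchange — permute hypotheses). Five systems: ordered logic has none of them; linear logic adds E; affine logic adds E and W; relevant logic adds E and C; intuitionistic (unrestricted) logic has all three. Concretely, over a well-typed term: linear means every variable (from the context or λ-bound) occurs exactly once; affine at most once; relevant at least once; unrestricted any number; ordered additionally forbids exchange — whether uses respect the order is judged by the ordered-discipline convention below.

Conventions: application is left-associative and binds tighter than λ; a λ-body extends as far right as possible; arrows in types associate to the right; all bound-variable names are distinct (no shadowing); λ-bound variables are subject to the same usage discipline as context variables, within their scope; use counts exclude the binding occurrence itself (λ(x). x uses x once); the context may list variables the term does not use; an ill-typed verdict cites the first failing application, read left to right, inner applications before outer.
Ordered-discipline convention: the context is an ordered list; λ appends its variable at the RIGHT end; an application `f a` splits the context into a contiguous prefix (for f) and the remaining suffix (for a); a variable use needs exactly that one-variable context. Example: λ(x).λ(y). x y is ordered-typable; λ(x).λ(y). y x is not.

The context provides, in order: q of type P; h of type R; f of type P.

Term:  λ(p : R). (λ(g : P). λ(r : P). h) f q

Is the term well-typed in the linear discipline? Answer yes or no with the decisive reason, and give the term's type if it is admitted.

no — p, g, r never used (weakening)
variable uses: q ×1; h ×1; f ×1; p (λ-bound) ×0; g (λ-bound) ×0; r (λ-bound) ×0
order of uses: h, f, q
typing: well-typed — term : R → R
summary: ordered ✗, linear ✗, affine ✓, relevant ✗, unrestricted ✓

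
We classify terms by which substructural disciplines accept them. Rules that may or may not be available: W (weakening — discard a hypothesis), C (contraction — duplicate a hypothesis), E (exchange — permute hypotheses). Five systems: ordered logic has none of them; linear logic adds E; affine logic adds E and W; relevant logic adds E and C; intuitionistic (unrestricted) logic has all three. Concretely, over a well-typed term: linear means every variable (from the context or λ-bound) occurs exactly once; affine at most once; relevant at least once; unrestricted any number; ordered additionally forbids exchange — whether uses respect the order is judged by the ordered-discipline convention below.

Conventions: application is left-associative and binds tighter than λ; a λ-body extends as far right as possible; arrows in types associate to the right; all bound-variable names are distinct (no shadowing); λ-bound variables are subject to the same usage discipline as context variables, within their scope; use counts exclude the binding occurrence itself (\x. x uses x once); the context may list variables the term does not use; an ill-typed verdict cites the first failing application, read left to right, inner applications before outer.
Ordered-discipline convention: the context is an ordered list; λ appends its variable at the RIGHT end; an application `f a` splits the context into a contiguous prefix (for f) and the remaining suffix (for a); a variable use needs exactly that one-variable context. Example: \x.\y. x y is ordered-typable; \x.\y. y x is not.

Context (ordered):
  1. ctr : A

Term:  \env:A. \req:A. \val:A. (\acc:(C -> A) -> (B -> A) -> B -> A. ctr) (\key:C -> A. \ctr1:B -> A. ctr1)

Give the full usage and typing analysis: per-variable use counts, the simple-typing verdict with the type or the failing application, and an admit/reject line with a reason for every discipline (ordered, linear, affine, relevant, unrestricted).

use counts: ctr ×1, env (bound) ×0, req (bound) ×0, val (bound) ×0, acc (bound) ×0, key (bound) ×0, ctr1 (bound) ×1
use order (left to right): ctr, ctr1
typing: the term checks, with type A -> A -> A -> A
ordered ✗ (needs weakening: env, req, val, acc, key unused)
linear ✗ (needs weakening: env, req, val, acc, key unused)
affine ✓ (ctr, env, req, val, acc, key, ctr1: no repeats, contraction unneeded)
relevant ✗ (needs weakening: env, req, val, acc, key unused)
unrestricted ✓ (typability at A -> A -> A -> A is all that's needed)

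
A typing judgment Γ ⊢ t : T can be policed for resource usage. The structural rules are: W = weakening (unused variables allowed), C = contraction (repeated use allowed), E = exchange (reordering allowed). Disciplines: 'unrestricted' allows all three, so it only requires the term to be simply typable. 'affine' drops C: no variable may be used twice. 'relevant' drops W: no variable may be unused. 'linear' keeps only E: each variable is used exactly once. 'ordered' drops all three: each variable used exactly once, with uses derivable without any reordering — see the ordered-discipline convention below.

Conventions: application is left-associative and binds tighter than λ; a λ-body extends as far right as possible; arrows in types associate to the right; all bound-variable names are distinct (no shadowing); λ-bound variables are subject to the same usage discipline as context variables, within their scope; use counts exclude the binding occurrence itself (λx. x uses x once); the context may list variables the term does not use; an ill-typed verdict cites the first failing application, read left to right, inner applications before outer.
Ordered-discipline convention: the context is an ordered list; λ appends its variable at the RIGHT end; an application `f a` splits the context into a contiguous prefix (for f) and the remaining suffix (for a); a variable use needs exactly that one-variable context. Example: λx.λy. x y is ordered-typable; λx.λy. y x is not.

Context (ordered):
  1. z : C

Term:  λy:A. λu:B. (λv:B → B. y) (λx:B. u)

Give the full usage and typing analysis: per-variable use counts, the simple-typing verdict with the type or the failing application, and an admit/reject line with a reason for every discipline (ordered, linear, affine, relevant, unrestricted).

use counts: z ×0, y (λ-bound) ×1, u (λ-bound) ×1, v (λ-bound) ×0, x (λ-bound) ×0
left-to-right use order: y, u
typing: well-typed — term : A → B → A
ordered: ✗ — needs weakening: z, v, x unused
linear: ✗ — needs weakening: z, v, x unused
affine: ✓ — none of z, y, u, v, x used more than once
relevant: ✗ — needs weakening: z, v, x unused
unrestricted: ✓ — type-checks (A → B → A) and nothing is barred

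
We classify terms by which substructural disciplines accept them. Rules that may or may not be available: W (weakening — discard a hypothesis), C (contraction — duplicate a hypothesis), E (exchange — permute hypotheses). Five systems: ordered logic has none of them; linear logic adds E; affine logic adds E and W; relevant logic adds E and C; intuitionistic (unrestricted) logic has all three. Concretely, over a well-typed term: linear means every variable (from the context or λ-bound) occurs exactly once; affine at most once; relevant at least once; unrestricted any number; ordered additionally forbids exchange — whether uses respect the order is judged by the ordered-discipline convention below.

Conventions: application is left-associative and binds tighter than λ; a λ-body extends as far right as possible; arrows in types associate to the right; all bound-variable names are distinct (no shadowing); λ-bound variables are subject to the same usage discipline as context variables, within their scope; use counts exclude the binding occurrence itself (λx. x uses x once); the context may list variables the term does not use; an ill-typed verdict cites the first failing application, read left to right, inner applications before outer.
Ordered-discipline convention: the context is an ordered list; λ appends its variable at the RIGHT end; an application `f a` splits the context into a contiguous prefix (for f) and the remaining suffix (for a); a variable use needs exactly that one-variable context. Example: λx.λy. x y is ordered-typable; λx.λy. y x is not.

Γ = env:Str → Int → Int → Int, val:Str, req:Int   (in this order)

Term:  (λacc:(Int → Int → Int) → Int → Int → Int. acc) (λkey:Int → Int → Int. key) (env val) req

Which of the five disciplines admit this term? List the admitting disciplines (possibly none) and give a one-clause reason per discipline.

admitting disciplines: ordered, linear, affine, relevant, unrestricted
counts: env=1; val=1; req=1; acc (bound)=1; key (bound)=1
use order (left to right): acc, key, env, val, req
typing: ✓ — Int → Int
ordered: ✓, env, val, req, acc, key: once each, no exchange needed
linear: ✓, single use per variable (env, val, req, acc, key)
affine: ✓, env, val, req, acc, key: no repeats, contraction unneeded
relevant: ✓, at least one use each (env, val, req, acc, key)
unrestricted: ✓, type-checks (Int → Int) and nothing is barred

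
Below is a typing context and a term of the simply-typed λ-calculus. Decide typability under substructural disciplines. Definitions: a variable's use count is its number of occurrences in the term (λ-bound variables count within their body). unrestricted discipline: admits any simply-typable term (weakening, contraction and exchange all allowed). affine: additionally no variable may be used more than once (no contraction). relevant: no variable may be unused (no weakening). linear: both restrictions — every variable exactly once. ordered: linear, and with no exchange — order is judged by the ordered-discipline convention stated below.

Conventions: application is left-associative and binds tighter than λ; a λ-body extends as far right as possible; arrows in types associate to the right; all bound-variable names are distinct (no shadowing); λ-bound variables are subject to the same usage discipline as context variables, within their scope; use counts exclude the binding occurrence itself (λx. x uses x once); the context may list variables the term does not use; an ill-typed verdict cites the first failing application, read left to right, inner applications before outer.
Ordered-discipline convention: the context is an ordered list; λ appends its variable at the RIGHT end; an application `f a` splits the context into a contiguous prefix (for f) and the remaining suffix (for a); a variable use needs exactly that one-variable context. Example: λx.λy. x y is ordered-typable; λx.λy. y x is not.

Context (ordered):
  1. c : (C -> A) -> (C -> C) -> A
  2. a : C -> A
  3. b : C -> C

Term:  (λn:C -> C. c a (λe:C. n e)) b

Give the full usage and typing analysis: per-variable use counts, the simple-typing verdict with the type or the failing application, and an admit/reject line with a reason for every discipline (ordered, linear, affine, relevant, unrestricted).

use counts: c: 1; a: 1; b: 1; n (λ-bound): 1; e (λ-bound): 1
use order (left to right): c, a, n, e, b
typing: well-typed — term : A
ordered ✓ (c, a, b, n, e: once each, no exchange needed)
linear ✓ (each of c, a, b, n, e used exactly once)
affine ✓ (no duplicate uses among c, a, b, n, e)
relevant ✓ (c, a, b, n, e: all used, weakening unneeded)
unrestricted ✓ (typability at A is all that's needed)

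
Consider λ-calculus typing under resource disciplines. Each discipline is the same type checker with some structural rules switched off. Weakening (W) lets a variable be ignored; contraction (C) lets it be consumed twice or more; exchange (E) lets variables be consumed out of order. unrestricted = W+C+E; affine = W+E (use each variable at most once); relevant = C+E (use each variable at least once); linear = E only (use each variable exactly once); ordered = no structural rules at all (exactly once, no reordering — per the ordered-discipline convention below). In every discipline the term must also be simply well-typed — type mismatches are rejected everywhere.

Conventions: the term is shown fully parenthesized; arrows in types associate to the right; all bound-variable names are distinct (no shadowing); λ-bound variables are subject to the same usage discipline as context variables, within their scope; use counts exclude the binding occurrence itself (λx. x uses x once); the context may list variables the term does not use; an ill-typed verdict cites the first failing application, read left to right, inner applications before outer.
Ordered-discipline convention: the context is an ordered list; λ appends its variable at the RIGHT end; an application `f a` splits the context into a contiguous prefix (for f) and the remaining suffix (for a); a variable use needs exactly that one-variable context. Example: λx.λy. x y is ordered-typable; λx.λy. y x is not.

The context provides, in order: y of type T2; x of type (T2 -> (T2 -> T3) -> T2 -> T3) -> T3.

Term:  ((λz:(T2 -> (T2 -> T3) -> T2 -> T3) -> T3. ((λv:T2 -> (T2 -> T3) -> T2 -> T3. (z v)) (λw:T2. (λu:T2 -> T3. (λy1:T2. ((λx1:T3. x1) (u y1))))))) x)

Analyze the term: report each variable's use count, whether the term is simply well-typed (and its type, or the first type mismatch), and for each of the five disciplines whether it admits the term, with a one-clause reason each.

use counts: y: 0×; x: 1×; z (bound): 1×; v (bound): 1×; w (bound): 0×; u (bound): 1×; y1 (bound): 1×; x1 (bound): 1×
use order (left to right): z, v, x1, u, y1, x
typing: ✓ — T3
ordered: ✗ — y, w never used (weakening)
linear: ✗ — y, w never used (weakening)
affine: ✓ — y, x, z, v, w, u, y1, x1: no repeats, contraction unneeded
relevant: ✗ — y, w never used (weakening)
unrestricted: ✓ — well-typed at T3; no restrictions here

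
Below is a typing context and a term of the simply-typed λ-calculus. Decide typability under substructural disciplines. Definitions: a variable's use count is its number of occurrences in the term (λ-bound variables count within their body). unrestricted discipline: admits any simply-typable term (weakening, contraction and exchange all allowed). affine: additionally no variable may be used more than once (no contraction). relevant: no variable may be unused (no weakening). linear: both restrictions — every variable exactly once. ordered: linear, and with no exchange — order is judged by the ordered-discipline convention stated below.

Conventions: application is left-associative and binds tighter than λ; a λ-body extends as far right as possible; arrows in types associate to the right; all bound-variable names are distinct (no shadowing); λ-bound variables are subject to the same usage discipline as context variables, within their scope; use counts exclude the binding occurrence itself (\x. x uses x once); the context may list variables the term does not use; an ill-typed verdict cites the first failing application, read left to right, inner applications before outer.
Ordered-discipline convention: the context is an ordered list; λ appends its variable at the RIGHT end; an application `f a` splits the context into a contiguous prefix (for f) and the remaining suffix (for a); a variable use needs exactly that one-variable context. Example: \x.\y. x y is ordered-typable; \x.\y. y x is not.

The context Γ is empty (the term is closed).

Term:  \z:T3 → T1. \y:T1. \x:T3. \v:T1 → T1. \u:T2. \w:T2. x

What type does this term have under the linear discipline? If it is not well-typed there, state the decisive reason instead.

not well-typed under linear — z, y, v, u, w never used (weakening)
usage: z [bound]: 0×, y [bound]: 0×, x [bound]: 1×, v [bound]: 0×, u [bound]: 0×, w [bound]: 0×
use order (left to right): x
typing: well-typed — term : (T3 → T1) → T1 → T3 → (T1 → T1) → T2 → T2 → T3
per-discipline verdicts: ordered ✗ | linear ✗ | affine ✓ | relevant ✗ | unrestricted ✓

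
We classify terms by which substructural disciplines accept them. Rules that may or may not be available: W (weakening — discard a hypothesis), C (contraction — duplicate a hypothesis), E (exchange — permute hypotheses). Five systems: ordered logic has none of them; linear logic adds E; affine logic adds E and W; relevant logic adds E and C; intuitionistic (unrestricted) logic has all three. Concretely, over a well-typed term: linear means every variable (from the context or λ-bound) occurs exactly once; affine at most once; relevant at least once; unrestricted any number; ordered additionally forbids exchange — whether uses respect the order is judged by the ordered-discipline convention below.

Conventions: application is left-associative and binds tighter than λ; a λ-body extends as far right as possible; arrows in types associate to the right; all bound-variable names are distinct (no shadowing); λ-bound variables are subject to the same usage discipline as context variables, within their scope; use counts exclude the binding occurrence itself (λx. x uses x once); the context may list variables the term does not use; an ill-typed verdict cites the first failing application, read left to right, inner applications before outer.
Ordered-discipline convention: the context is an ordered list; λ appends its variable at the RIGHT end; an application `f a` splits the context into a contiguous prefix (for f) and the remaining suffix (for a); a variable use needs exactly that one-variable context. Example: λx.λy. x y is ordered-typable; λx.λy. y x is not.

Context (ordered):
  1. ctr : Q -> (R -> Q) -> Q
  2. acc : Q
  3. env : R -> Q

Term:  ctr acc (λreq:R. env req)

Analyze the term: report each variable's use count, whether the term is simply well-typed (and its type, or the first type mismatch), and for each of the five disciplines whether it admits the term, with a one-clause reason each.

usage: ctr: 1×; acc: 1×; env: 1×; req [bound]: 1×
left-to-right use order: ctr, acc, env, req
typing: well-typed — term : Q
ordered ✓ (ctr, acc, env, req once each; derivable with no W/C/E)
linear ✓ (each of ctr, acc, env, req used exactly once)
affine ✓ (none of ctr, acc, env, req used more than once)
relevant ✓ (at least one use each (ctr, acc, env, req))
unrestricted ✓ (well-typed at Q; no restrictions here)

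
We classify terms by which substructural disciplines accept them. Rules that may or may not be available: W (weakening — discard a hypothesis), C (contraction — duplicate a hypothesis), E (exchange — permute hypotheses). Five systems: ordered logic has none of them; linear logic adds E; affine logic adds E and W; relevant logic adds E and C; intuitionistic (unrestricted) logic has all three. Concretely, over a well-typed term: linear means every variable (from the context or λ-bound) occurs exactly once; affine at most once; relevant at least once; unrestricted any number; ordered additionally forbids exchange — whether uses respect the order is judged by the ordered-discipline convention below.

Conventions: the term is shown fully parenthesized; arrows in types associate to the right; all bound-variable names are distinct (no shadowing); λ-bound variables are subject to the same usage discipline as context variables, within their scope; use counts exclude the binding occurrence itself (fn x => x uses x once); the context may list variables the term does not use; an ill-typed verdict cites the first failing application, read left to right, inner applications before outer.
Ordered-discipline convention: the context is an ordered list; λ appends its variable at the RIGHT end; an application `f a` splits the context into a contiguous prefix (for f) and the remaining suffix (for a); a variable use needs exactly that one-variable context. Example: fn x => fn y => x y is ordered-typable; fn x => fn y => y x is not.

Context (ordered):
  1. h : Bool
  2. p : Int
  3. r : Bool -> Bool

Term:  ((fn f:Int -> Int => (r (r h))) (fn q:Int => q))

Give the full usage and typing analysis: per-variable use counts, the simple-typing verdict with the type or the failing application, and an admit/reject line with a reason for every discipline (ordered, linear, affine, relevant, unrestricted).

use counts: h ×1; p ×0; r ×2; f (bound) ×0; q (bound) ×1
use order (left to right): r, r, h, q
typing: well-typed at Bool
ordered ✗ (uses contraction: r ×2; needs weakening: p, f unused)
linear ✗ (uses contraction: r ×2; needs weakening: p, f unused)
affine ✗ (uses contraction: r ×2)
relevant ✗ (needs weakening: p, f unused)
unrestricted ✓ (typability at Bool is all that's needed)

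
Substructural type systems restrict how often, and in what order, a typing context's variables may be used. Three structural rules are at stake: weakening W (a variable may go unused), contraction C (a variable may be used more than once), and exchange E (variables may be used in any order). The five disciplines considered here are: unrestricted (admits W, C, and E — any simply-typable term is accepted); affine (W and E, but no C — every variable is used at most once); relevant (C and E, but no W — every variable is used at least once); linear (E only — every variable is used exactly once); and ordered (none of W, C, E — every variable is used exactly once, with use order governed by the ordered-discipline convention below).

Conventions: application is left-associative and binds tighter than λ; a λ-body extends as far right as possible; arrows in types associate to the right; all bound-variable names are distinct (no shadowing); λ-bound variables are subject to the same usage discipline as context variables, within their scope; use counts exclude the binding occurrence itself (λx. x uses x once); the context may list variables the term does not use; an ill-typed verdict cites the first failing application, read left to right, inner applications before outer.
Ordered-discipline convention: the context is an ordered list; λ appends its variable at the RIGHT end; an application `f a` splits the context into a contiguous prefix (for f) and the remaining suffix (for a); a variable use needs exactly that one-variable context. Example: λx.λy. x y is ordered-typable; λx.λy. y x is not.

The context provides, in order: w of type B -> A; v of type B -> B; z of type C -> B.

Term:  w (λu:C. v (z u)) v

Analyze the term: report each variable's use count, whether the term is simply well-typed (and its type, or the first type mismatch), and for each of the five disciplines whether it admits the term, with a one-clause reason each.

counts: w ×1; v ×2; z ×1; u [bound] ×1
uses in reading order: w, v, z, u, v
typing: ill-typed: argument of type C -> B where B is required
ordered ✗ (fails simple typing)
linear ✗ (a type mismatch blocks all five)
affine ✗ (the type mismatch rejects it)
relevant ✗ (not simply typable)
unrestricted ✗ (fails simple typing)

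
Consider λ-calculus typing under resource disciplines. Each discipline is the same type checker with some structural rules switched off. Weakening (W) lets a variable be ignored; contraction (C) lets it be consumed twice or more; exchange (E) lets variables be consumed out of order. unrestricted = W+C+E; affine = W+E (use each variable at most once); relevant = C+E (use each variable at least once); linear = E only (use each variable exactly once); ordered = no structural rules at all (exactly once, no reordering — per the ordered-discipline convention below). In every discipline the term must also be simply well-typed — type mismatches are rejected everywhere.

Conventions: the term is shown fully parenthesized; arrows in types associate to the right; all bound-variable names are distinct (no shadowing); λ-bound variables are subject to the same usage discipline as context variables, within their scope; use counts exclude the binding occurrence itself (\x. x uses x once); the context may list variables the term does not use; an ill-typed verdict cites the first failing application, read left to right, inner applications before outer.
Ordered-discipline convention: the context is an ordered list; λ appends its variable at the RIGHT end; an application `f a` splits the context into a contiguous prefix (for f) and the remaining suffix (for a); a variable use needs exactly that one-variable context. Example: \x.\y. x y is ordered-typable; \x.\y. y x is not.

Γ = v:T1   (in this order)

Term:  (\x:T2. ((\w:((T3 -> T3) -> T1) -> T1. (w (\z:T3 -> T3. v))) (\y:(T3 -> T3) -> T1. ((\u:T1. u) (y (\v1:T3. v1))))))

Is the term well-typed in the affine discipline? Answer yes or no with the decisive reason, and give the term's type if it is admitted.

yes — no duplicate uses among v, x, w, z, y, u, v1; term : T2 -> T1
usage: v=1; x (bound)=0; w (bound)=1; z (bound)=0; y (bound)=1; u (bound)=1; v1 (bound)=1
left-to-right use order: w, v, u, y, v1
typing: the term checks, with type T2 -> T1
per-discipline verdicts: ordered ✗; linear ✗; affine ✓; relevant ✗; unrestricted ✓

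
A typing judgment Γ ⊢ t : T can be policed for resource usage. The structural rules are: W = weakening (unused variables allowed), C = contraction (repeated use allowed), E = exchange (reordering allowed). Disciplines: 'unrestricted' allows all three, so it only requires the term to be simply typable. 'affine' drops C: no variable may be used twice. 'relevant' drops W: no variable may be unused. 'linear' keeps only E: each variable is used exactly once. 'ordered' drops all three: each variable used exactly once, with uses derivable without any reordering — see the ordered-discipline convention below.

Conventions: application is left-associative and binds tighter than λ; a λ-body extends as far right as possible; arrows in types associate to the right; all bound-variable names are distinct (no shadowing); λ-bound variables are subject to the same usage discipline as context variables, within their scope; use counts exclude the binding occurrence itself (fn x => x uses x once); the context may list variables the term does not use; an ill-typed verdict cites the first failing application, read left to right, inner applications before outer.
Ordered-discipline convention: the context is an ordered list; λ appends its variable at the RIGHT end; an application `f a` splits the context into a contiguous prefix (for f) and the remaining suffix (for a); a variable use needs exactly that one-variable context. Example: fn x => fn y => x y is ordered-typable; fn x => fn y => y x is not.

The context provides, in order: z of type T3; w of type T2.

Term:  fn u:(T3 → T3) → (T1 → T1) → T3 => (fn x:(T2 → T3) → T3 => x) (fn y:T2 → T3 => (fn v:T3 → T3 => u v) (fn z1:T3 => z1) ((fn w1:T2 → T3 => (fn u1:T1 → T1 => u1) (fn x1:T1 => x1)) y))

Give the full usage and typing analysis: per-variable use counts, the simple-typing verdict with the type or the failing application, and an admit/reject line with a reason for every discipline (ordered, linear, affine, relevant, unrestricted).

variable uses: z: 0, w: 0, u (λ-bound): 1, x (λ-bound): 1, y (λ-bound): 1, v (λ-bound): 1, z1 (λ-bound): 1, w1 (λ-bound): 0, u1 (λ-bound): 1, x1 (λ-bound): 1
left-to-right use order: x, u, v, z1, u1, x1, y
typing: the term checks, with type ((T3 → T3) → (T1 → T1) → T3) → (T2 → T3) → T3
ordered: ✗, z, w, w1 left unused
linear: ✗, z, w, w1 left unused
affine: ✓, z, w, u, x, y, v, z1, w1, u1, x1: no repeats, contraction unneeded
relevant: ✗, z, w, w1 left unused
unrestricted: ✓, typability at ((T3 → T3) → (T1 → T1) → T3) → (T2 → T3) → T3 is all that's needed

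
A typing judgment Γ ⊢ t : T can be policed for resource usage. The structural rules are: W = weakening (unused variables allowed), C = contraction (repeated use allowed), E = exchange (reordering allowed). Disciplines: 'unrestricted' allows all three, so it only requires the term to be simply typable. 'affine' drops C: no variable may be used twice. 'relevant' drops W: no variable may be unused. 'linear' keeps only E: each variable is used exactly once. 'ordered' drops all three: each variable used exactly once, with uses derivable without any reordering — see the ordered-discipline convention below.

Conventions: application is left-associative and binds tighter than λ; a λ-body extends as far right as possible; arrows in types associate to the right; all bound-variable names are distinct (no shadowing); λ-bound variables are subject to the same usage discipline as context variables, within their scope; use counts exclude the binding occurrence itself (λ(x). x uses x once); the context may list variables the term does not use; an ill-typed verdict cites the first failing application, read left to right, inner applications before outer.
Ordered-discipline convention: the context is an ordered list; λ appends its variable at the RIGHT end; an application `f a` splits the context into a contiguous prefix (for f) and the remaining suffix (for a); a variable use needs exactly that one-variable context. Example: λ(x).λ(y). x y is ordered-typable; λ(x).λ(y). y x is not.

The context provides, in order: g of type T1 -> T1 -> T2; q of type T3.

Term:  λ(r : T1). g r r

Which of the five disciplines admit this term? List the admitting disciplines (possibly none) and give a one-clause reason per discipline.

admitted in: unrestricted
usage: g: 1×, q: 0×, r (bound): 2×
use order (left to right): g, r, r
typing: well-typed — term : T1 -> T2
ordered ✗ (uses contraction: r ×2; q left unused)
linear ✗ (uses contraction: r ×2; q left unused)
affine ✗ (uses contraction: r ×2)
relevant ✗ (q left unused)
unrestricted ✓ (simply typable at T1 -> T2; W, C, E all held)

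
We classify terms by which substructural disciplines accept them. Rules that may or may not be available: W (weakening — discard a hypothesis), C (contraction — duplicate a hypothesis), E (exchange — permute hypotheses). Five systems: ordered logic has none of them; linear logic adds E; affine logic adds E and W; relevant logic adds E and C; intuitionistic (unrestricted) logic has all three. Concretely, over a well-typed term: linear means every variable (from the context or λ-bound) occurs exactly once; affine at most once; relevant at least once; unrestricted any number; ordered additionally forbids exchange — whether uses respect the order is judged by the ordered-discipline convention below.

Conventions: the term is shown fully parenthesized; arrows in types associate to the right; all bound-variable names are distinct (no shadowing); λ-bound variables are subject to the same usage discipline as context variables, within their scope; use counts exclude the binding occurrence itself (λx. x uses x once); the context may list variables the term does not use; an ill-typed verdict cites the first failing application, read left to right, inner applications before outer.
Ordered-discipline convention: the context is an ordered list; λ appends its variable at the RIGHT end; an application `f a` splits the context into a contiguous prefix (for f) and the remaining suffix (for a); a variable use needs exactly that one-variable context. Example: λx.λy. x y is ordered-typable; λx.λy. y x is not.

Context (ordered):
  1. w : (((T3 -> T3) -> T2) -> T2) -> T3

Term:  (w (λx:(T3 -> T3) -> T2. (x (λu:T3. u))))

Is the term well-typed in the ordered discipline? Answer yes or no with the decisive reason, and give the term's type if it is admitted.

yes — one use each (w, x, u); ordered split holds; term : T3
use counts: w: 1, x (bound): 1, u (bound): 1
uses in reading order: w, x, u
typing: ✓ — T3
summary: ordered ✓, linear ✓, affine ✓, relevant ✓, unrestricted ✓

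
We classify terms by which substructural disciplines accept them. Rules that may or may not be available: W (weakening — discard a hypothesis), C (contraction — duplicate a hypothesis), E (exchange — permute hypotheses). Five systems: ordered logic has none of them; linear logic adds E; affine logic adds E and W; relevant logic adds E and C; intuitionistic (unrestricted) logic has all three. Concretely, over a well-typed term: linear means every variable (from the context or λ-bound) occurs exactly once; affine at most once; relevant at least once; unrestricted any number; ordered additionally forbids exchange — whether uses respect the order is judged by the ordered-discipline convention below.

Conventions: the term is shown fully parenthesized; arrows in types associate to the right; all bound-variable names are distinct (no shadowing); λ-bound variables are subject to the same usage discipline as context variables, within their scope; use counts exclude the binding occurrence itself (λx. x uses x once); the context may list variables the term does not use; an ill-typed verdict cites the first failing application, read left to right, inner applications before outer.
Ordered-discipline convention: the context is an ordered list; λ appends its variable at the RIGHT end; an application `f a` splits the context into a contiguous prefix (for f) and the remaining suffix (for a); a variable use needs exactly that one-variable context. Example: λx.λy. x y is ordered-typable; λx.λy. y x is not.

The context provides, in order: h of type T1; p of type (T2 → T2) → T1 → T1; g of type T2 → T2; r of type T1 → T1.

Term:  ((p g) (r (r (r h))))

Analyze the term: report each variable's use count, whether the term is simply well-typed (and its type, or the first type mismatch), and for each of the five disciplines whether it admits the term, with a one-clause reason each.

use counts: h ×1; p ×1; g ×1; r ×3
left-to-right use order: p, g, r, r, r, h
typing: ✓ — T1
ordered: ✗ — r ×3 used more than once (contraction)
linear: ✗ — r ×3 used more than once (contraction)
affine: ✗ — r ×3 used more than once (contraction)
relevant: ✓ — every one of h, p, g, r appears
unrestricted: ✓ — simply typable at T1; W, C, E all held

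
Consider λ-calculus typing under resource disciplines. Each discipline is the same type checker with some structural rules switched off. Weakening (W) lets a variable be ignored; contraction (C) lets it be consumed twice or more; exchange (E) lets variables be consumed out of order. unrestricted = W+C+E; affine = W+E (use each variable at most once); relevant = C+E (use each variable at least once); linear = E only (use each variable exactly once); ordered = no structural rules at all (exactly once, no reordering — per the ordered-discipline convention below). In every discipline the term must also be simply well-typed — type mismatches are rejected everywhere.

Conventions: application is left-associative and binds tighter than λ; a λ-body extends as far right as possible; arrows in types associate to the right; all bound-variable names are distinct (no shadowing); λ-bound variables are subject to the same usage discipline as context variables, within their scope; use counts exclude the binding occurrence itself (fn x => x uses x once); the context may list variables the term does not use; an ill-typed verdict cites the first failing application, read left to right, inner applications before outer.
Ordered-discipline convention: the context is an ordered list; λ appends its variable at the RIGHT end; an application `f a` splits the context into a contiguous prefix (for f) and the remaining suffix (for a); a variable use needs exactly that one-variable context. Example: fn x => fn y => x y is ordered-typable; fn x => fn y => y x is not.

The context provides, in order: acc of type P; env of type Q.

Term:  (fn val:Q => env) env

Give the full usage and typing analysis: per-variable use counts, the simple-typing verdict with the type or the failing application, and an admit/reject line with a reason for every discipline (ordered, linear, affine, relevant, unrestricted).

counts: acc=0; env=2; val (bound)=0
use order (left to right): env, env
typing: well-typed at Q
ordered: ✗ — needs contraction — env ×2; acc, val never used (weakening)
linear: ✗ — needs contraction — env ×2; acc, val never used (weakening)
affine: ✗ — needs contraction — env ×2
relevant: ✗ — acc, val never used (weakening)
unrestricted: ✓ — simply typable at Q; W, C, E all held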